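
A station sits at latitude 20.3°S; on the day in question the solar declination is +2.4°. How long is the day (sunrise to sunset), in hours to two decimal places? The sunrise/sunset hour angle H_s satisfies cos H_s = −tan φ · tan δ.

The sunset hour angle satisfies cos H_s = −tan φ tan δ = 0.0155, giving H_s = 89.11°.
Day length = 2 H_s / 15° h⁻¹ = 178.22° / 15 = 11.881 h.

11.88 hours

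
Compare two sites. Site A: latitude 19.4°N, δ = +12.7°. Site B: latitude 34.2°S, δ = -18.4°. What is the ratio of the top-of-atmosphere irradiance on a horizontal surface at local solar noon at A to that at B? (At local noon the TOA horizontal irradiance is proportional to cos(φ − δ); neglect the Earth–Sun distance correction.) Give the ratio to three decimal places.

1.032

A: cos θ_z = cos(19.4° − (12.7°)) = 0.9932.
B: cos θ_z = cos(-34.2° − (-18.4°)) = 0.9622.
Ratio A/B = 0.9932 / 0.9622 = 1.0322.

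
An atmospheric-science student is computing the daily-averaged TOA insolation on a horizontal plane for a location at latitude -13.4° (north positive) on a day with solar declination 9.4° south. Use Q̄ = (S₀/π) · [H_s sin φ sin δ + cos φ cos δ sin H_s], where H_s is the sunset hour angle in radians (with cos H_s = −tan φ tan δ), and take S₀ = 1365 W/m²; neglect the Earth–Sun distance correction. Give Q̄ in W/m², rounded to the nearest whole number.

cos H_s = −tan(-13.4°) · tan(-9.4°) = -0.0394, so H_s = arccos(-0.0394) = 92.26°. In radians, H_s = 1.6102.
H_s sin φ sin δ = 1.6102 × -0.2317 × -0.1633 = 0.0609.
cos φ cos δ sin H_s = 0.9728 × 0.9866 × 0.9992 = 0.9590.
Q̄ = (1365/π) × (0.0609 + 0.9590) = 434.49 × 1.0199 = 443.14 W/m².

443 W/m²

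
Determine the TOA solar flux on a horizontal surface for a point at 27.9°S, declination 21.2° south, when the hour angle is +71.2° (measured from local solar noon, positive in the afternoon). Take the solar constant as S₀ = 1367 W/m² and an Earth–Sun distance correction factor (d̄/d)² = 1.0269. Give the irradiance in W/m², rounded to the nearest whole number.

610 W/m²

With φ = -27.9°, δ = -21.2°, H = 71.20°: sin φ sin δ = 0.1692, cos φ cos δ cos H = 0.2655, so cos θ_z = 0.4347.
Top-of-atmosphere irradiance = S₀ (d̄/d)² cos θ_z = 1367 × 1.0269 × 0.4347 = 610.22 W/m².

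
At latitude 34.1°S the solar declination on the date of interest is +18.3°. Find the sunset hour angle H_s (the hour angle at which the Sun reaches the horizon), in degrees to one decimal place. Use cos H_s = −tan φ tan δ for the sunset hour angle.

cos H_s = −tan(-34.1°) · tan(18.3°) = 0.2239, so H_s = arccos(0.2239) = 77.06°.

77.1°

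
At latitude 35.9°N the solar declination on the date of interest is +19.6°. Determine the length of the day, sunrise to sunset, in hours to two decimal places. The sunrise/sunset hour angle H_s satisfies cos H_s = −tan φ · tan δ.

−tan φ tan δ = −(0.7239)(0.3561) = -0.2578; H_s = arccos(-0.2578) = 104.94°.
Day length = 2 H_s / 15° h⁻¹ = 209.88° / 15 = 13.992 h.

13.99 hours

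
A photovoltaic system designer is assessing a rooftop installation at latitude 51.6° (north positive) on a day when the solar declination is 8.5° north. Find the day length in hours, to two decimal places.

cos H_s = −tan(51.6°) · tan(8.5°) = -0.1886, so H_s = arccos(-0.1886) = 100.87°.
Day length = 2 H_s / 15° h⁻¹ = 201.74° / 15 = 13.449 h.

13.45 hours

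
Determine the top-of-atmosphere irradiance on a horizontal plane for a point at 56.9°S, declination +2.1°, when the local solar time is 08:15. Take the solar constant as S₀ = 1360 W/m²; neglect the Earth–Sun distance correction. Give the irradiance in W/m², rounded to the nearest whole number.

Hour angle H = 15° × (8.25 − 12) = -56.25°.
With φ = -56.9°, δ = 2.1°, H = -56.25°: sin φ sin δ = -0.0307, cos φ cos δ cos H = 0.3032, so cos θ_z = 0.2725.
Top-of-atmosphere irradiance = S₀ cos θ_z = 1360 × 0.2725 = 370.60 W/m².

371 W/m²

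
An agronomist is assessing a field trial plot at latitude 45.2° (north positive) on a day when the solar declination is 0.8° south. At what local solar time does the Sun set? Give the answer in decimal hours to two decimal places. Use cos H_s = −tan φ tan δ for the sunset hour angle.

17.95 h

cos H_s = −tan(45.2°) · tan(-0.8°) = 0.0141, so H_s = arccos(0.0141) = 89.19°.
Sunset is at 12 + H_s/15 = 12 + 5.946 = 17.946 h local solar time.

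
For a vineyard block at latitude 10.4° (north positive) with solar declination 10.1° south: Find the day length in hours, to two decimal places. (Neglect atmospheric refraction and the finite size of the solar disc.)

11.75 hours

−tan φ tan δ = −(0.1835)(-0.1781) = 0.0327; H_s = arccos(0.0327) = 88.13°.
Day length = 2 H_s / 15° h⁻¹ = 176.26° / 15 = 11.751 h.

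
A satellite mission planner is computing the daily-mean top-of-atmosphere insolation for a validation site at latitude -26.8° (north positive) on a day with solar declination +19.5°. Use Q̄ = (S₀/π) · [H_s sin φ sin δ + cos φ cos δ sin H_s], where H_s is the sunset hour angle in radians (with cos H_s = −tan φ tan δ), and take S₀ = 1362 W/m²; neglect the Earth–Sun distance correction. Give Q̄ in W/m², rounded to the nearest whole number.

268 W/m²

cos H_s = −tan(-26.8°) · tan(19.5°) = 0.1789, so H_s = arccos(0.1789) = 79.69°. In radians, H_s = 1.3909.
H_s sin φ sin δ = 1.3909 × -0.4509 × 0.3338 = -0.2093.
cos φ cos δ sin H_s = 0.8926 × 0.9426 × 0.9839 = 0.8278.
Q̄ = (1362/π) × (-0.2093 + 0.8278) = 433.54 × 0.6185 = 268.14 W/m².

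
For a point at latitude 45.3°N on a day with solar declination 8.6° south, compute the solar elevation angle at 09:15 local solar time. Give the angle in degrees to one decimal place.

24.6°

Hour angle H = 15° × (9.25 − 12) = -41.25°.
cos θ_z = sin φ sin δ + cos φ cos δ cos H = (0.7108)(-0.1495) + (0.7034)(0.9888)(0.7518) = 0.4166.
θ_z = arccos(0.4166) = 65.38°, so the elevation is 90° − 65.38° = 24.62°.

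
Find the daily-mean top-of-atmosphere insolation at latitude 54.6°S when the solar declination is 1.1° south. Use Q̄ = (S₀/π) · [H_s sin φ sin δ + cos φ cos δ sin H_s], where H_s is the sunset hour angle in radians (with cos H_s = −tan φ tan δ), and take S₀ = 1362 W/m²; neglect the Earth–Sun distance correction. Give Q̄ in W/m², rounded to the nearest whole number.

262 W/m²

The sunset hour angle satisfies cos H_s = −tan φ tan δ = -0.0270, giving H_s = 91.55°. In radians, H_s = 1.5978.
H_s sin φ sin δ = 1.5978 × -0.8151 × -0.0192 = 0.0250.
cos φ cos δ sin H_s = 0.5793 × 0.9998 × 0.9996 = 0.5790.
Q̄ = (1362/π) × (0.0250 + 0.5790) = 433.54 × 0.6040 = 261.86 W/m².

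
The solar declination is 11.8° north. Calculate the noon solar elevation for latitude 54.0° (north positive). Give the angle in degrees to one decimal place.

47.8°

At local solar noon the hour angle is zero, so the elevation is 90° − |φ − δ| = 90° − |54.0° − (11.8°)| = 90° − 42.2° = 47.8°.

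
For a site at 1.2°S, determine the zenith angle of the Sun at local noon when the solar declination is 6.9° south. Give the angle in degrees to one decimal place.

At local solar noon the hour angle is zero, so the zenith angle is |φ − δ| = |-1.2° − (-6.9°)| = 5.7°.

5.7°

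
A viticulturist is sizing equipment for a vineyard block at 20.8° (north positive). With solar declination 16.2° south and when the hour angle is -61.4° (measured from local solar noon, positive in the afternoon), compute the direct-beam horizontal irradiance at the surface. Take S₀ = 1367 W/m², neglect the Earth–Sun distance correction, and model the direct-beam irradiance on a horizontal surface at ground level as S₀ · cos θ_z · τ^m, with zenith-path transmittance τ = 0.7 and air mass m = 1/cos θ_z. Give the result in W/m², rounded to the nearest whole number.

154 W/m²

With φ = 20.8°, δ = -16.2°, H = -61.40°: sin φ sin δ = -0.0991, cos φ cos δ cos H = 0.4297, so cos θ_z = 0.3306.
Air mass m = 1/cos θ_z = 1/0.3306 = 3.025; τ^m = 0.7^3.025 = 0.3400.
Surface direct beam = 1367 × 0.3306 × 0.3400 = 153.66 W/m².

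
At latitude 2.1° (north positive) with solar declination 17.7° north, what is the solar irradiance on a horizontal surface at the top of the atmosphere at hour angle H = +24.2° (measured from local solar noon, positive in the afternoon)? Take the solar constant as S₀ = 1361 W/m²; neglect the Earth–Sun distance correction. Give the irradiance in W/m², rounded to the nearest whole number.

cos θ_z = sin φ sin δ + cos φ cos δ cos H = (0.0366)(0.3040) + (0.9993)(0.9527)(0.9121) = 0.8795.
Top-of-atmosphere irradiance = S₀ cos θ_z = 1361 × 0.8795 = 1197.00 W/m².

1197 W/m²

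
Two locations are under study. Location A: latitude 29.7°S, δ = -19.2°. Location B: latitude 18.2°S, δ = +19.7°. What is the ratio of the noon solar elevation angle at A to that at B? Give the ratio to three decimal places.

A: 90° − |-29.7 − (-19.2)| = 79.50°.
B: 90° − |-18.2 − (19.7)| = 52.10°.
Ratio A/B = 79.5000 / 52.1000 = 1.5259.

1.526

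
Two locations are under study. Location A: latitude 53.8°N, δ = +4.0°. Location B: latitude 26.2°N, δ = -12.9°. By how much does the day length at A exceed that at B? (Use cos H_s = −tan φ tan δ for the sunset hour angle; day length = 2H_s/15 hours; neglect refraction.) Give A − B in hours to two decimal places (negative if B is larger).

+1.59 h

A: H_s = arccos(−tan 53.8° · tan 4.0°) = 95.48°, so 2H_s/15 = 12.7307 h.
B: H_s = arccos(−tan 26.2° · tan -12.9°) = 83.53°, so 2H_s/15 = 11.1373 h.
A − B = 12.7307 − 11.1373 = 1.5934 h.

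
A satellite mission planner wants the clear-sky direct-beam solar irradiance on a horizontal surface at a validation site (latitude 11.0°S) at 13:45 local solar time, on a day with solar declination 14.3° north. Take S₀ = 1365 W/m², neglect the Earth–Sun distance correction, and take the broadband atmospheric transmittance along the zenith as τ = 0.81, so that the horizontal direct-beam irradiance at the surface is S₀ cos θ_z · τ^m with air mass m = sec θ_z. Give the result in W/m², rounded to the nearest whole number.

847 W/m²

Hour angle H = 15° × (13.75 − 12) = 26.25°.
cos θ_z = sin(-11.0°) sin(14.3°) + cos(-11.0°) cos(14.3°) cos(26.25°) = -0.0471 + 0.8531 = 0.8060.
Air mass m = 1/cos θ_z = 1/0.8060 = 1.241; τ^m = 0.81^1.241 = 0.7699.
Surface direct beam = 1365 × 0.8060 × 0.7699 = 847.04 W/m².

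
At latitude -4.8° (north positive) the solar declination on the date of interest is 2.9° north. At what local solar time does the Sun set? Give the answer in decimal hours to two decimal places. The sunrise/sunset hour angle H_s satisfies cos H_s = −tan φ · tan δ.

17.98 h

cos H_s = −tan(-4.8°) · tan(2.9°) = 0.0043, so H_s = arccos(0.0043) = 89.75°.
Sunset is at 12 + H_s/15 = 12 + 5.983 = 17.983 h local solar time.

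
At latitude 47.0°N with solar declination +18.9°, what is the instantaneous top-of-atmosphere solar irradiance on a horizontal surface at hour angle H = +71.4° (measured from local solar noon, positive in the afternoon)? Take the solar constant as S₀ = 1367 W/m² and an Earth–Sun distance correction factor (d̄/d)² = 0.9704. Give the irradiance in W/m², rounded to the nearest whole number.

With φ = 47.0°, δ = 18.9°, H = 71.40°: sin φ sin δ = 0.2369, cos φ cos δ cos H = 0.2058, so cos θ_z = 0.4427.
Top-of-atmosphere irradiance = S₀ (d̄/d)² cos θ_z = 1367 × 0.9704 × 0.4427 = 587.26 W/m².

587 W/m²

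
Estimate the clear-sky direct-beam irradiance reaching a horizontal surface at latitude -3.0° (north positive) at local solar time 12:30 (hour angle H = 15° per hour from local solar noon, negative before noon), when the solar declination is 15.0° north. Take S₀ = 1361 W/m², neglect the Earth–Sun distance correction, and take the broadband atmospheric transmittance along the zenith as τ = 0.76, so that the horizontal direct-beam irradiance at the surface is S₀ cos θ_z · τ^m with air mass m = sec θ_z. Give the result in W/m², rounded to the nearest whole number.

959 W/m²

Hour angle H = 15° × (12.5 − 12) = 7.50°.
With φ = -3.0°, δ = 15.0°, H = 7.50°: sin φ sin δ = -0.0135, cos φ cos δ cos H = 0.9563, so cos θ_z = 0.9428.
Air mass m = 1/cos θ_z = 1/0.9428 = 1.061; τ^m = 0.76^1.061 = 0.7474.
Surface direct beam = 1361 × 0.9428 × 0.7474 = 959.03 W/m².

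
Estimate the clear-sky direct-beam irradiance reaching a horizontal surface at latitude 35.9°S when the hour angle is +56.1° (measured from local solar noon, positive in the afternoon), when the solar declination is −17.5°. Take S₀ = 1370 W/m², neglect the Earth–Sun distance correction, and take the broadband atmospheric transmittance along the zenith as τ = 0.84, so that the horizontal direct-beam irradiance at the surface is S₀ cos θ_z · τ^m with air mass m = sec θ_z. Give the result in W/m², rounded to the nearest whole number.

624 W/m²

cos θ_z = sin φ sin δ + cos φ cos δ cos H = (-0.5864)(-0.3007) + (0.8100)(0.9537)(0.5577) = 0.6072.
Air mass m = 1/cos θ_z = 1/0.6072 = 1.647; τ^m = 0.84^1.647 = 0.7504.
Surface direct beam = 1370 × 0.6072 × 0.7504 = 624.23 W/m².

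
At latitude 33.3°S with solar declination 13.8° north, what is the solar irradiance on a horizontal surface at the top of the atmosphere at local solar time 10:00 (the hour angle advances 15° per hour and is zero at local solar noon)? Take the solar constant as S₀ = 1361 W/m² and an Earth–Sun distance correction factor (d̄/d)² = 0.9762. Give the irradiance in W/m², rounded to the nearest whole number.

Hour angle H = 15° × (10 − 12) = -30.00°.
cos θ_z = sin(-33.3°) sin(13.8°) + cos(-33.3°) cos(13.8°) cos(-30.00°) = -0.1310 + 0.7029 = 0.5719.
Top-of-atmosphere irradiance = S₀ (d̄/d)² cos θ_z = 1361 × 0.9762 × 0.5719 = 759.83 W/m².

760 W/m²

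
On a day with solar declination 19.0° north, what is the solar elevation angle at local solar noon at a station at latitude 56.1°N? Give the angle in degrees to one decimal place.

52.9°

At local solar noon the hour angle is zero, so the elevation is 90° − |φ − δ| = 90° − |56.1° − (19.0°)| = 90° − 37.1° = 52.9°.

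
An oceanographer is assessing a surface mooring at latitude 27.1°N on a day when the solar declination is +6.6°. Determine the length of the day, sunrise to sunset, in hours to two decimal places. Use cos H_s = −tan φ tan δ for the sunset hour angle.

12.45 hours

cos H_s = −tan(27.1°) · tan(6.6°) = -0.0592, so H_s = arccos(-0.0592) = 93.39°.
Day length = 2 H_s / 15° h⁻¹ = 186.78° / 15 = 12.452 h.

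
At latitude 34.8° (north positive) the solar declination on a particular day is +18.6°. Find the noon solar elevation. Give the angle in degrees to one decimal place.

At local solar noon the hour angle is zero, so the elevation is 90° − |φ − δ| = 90° − |34.8° − (18.6°)| = 90° − 16.2° = 73.8°.

73.8°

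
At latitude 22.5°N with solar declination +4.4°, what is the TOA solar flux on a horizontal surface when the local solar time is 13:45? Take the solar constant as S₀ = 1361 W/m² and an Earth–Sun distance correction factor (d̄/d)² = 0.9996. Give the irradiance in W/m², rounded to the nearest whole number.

Hour angle H = 15° × (13.75 − 12) = 26.25°.
With φ = 22.5°, δ = 4.4°, H = 26.25°: sin φ sin δ = 0.0294, cos φ cos δ cos H = 0.8262, so cos θ_z = 0.8556.
Top-of-atmosphere irradiance = S₀ (d̄/d)² cos θ_z = 1361 × 0.9996 × 0.8556 = 1164.01 W/m².

1164 W/m²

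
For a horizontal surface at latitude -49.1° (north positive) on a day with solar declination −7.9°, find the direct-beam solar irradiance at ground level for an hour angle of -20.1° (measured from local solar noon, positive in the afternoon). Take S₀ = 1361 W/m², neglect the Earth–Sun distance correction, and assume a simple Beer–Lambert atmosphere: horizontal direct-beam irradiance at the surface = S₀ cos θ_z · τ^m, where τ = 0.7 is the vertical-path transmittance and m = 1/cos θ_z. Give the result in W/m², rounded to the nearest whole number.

588 W/m²

cos θ_z = sin φ sin δ + cos φ cos δ cos H = (-0.7559)(-0.1374) + (0.6547)(0.9905)(0.9391) = 0.7128.
Air mass m = 1/cos θ_z = 1/0.7128 = 1.403; τ^m = 0.7^1.403 = 0.6063.
Surface direct beam = 1361 × 0.7128 × 0.6063 = 588.18 W/m².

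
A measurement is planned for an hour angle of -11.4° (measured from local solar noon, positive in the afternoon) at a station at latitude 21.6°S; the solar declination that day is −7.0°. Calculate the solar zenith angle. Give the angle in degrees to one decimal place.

cos θ_z = sin(-21.6°) sin(-7.0°) + cos(-21.6°) cos(-7.0°) cos(-11.40°) = 0.0449 + 0.9046 = 0.9495.
θ_z = arccos(0.9495) = 18.29°.

18.3°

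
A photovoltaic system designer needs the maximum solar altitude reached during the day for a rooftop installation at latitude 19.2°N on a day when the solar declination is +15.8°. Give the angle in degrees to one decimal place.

86.6°

At local solar noon the hour angle is zero, so the elevation is 90° − |φ − δ| = 90° − |19.2° − (15.8°)| = 90° − 3.4° = 86.6°.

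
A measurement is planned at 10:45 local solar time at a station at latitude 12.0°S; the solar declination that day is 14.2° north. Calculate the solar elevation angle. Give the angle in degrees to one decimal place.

57.9°

Hour angle H = 15° × (10.75 − 12) = -18.75°.
With φ = -12.0°, δ = 14.2°, H = -18.75°: sin φ sin δ = -0.0510, cos φ cos δ cos H = 0.8979, so cos θ_z = 0.8469.
θ_z = arccos(0.8469) = 32.12°, so the elevation is 90° − 32.12° = 57.88°.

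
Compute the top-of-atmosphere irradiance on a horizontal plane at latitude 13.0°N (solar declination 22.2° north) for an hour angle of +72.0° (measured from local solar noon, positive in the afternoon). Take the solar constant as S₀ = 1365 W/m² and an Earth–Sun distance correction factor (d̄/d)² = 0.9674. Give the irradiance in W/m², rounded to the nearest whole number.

480 W/m²

cos θ_z = sin φ sin δ + cos φ cos δ cos H = (0.2250)(0.3778) + (0.9744)(0.9259)(0.3090) = 0.3638.
Top-of-atmosphere irradiance = S₀ (d̄/d)² cos θ_z = 1365 × 0.9674 × 0.3638 = 480.40 W/m².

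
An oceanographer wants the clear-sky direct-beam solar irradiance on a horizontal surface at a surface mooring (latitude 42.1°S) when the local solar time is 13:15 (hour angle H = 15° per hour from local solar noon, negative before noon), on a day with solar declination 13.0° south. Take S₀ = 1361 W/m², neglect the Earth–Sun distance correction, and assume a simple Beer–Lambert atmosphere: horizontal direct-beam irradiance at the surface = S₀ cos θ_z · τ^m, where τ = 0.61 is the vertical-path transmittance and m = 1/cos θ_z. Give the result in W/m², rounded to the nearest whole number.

629 W/m²

Hour angle H = 15° × (13.25 − 12) = 18.75°.
cos θ_z = sin(-42.1°) sin(-13.0°) + cos(-42.1°) cos(-13.0°) cos(18.75°) = 0.1508 + 0.6846 = 0.8354.
Air mass m = 1/cos θ_z = 1/0.8354 = 1.197; τ^m = 0.61^1.197 = 0.5534.
Surface direct beam = 1361 × 0.8354 × 0.5534 = 629.20 W/m².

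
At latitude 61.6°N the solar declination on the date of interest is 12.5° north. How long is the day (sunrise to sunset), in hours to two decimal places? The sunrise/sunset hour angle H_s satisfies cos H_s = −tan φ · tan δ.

15.23 hours

cos H_s = −tan(61.6°) · tan(12.5°) = -0.4100, so H_s = arccos(-0.4100) = 114.20°.
Day length = 2 H_s / 15° h⁻¹ = 228.40° / 15 = 15.227 h.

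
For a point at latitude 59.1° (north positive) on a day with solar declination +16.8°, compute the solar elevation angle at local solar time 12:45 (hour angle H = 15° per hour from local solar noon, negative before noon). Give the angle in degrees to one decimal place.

46.9°

Hour angle H = 15° × (12.75 − 12) = 11.25°.
cos θ_z = sin(59.1°) sin(16.8°) + cos(59.1°) cos(16.8°) cos(11.25°) = 0.2480 + 0.4822 = 0.7302.
θ_z = arccos(0.7302) = 43.10°, so the elevation is 90° − 43.10° = 46.90°.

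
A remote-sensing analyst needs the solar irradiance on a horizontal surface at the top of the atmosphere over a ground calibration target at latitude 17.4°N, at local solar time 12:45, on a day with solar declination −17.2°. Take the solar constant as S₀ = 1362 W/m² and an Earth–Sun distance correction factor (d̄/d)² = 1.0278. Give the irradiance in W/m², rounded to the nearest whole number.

Hour angle H = 15° × (12.75 − 12) = 11.25°.
cos θ_z = sin(17.4°) sin(-17.2°) + cos(17.4°) cos(-17.2°) cos(11.25°) = -0.0884 + 0.8940 = 0.8056.
Top-of-atmosphere irradiance = S₀ (d̄/d)² cos θ_z = 1362 × 1.0278 × 0.8056 = 1127.73 W/m².

1128 W/m²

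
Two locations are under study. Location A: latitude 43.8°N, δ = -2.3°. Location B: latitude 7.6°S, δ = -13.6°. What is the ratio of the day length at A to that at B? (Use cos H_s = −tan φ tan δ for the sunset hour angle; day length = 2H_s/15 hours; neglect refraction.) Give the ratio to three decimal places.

0.956

A: H_s = arccos(−tan 43.8° · tan -2.3°) = 87.79°, so 2H_s/15 = 11.7053 h.
B: H_s = arccos(−tan -7.6° · tan -13.6°) = 91.85°, so 2H_s/15 = 12.2467 h.
Ratio A/B = 11.7053 / 12.2467 = 0.9558.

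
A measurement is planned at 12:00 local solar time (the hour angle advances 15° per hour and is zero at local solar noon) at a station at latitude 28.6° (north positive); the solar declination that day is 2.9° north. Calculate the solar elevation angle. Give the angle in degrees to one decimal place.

64.3°

Hour angle H = 15° × (12 − 12) = 0.00°.
cos θ_z = sin φ sin δ + cos φ cos δ cos H = (0.4787)(0.0506) + (0.8780)(0.9987)(1.0000) = 0.9011.
θ_z = arccos(0.9011) = 25.70°, so the elevation is 90° − 25.70° = 64.30°.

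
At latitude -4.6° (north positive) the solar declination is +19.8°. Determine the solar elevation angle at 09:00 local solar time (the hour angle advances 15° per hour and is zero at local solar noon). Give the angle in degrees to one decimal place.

39.5°

Hour angle H = 15° × (9 − 12) = -45.00°.
cos θ_z = sin φ sin δ + cos φ cos δ cos H = (-0.0802)(0.3387) + (0.9968)(0.9409)(0.7071) = 0.6360.
θ_z = arccos(0.6360) = 50.51°, so the elevation is 90° − 50.51° = 39.49°.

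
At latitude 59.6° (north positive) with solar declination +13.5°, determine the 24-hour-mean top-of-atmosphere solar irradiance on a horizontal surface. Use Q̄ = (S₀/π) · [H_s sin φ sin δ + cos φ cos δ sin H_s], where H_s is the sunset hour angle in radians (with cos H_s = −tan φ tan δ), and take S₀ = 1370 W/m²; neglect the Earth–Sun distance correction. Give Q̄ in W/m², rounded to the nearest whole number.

371 W/m²

−tan φ tan δ = −(1.7045)(0.2401) = -0.4093; H_s = arccos(-0.4093) = 114.16°. In radians, H_s = 1.9925.
H_s sin φ sin δ = 1.9925 × 0.8625 × 0.2334 = 0.4011.
cos φ cos δ sin H_s = 0.5060 × 0.9724 × 0.9124 = 0.4489.
Q̄ = (1370/π) × (0.4011 + 0.4489) = 436.08 × 0.8500 = 370.67 W/m².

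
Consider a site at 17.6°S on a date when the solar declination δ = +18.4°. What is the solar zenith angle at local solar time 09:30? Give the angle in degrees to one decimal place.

Hour angle H = 15° × (9.5 − 12) = -37.50°.
With φ = -17.6°, δ = 18.4°, H = -37.50°: sin φ sin δ = -0.0954, cos φ cos δ cos H = 0.7176, so cos θ_z = 0.6222.
θ_z = arccos(0.6222) = 51.52°.

51.5°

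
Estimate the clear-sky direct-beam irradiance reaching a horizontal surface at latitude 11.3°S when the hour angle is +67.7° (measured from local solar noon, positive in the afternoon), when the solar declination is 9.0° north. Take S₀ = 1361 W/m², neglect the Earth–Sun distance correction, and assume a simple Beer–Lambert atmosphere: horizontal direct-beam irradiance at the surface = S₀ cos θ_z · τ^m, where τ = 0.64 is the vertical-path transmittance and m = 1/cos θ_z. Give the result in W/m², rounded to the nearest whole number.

cos θ_z = sin(-11.3°) sin(9.0°) + cos(-11.3°) cos(9.0°) cos(67.70°) = -0.0307 + 0.3675 = 0.3368.
Air mass m = 1/cos θ_z = 1/0.3368 = 2.969; τ^m = 0.64^2.969 = 0.2658.
Surface direct beam = 1361 × 0.3368 × 0.2658 = 121.84 W/m².

122 W/m²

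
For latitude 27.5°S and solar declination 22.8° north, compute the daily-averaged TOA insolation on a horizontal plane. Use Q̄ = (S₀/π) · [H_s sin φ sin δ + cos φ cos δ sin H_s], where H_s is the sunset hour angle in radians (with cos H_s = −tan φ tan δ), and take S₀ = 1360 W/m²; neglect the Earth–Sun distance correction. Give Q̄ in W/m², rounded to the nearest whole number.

241 W/m²

The sunset hour angle satisfies cos H_s = −tan φ tan δ = 0.2188, giving H_s = 77.36°. In radians, H_s = 1.3502.
H_s sin φ sin δ = 1.3502 × -0.4617 × 0.3875 = -0.2416.
cos φ cos δ sin H_s = 0.8870 × 0.9219 × 0.9758 = 0.7979.
Q̄ = (1360/π) × (-0.2416 + 0.7979) = 432.90 × 0.5563 = 240.82 W/m².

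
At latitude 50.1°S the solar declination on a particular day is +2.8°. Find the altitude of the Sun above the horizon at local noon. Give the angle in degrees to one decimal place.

At local solar noon the hour angle is zero, so the elevation is 90° − |φ − δ| = 90° − |-50.1° − (2.8°)| = 90° − 52.9° = 37.1°.

37.1°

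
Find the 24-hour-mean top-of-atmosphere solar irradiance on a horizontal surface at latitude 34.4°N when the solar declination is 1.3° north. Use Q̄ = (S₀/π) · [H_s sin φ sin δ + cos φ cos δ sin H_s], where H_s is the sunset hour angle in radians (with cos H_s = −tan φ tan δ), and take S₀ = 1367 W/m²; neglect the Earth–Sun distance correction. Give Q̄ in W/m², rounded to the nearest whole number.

−tan φ tan δ = −(0.6847)(0.0227) = -0.0155; H_s = arccos(-0.0155) = 90.89°. In radians, H_s = 1.5863.
H_s sin φ sin δ = 1.5863 × 0.5650 × 0.0227 = 0.0203.
cos φ cos δ sin H_s = 0.8251 × 0.9997 × 0.9999 = 0.8248.
Q̄ = (1367/π) × (0.0203 + 0.8248) = 435.13 × 0.8451 = 367.73 W/m².

368 W/m²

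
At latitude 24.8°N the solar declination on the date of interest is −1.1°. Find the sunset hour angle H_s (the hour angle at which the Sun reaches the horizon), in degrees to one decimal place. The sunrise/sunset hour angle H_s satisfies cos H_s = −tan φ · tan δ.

89.5°

cos H_s = −tan(24.8°) · tan(-1.1°) = 0.0089, so H_s = arccos(0.0089) = 89.49°.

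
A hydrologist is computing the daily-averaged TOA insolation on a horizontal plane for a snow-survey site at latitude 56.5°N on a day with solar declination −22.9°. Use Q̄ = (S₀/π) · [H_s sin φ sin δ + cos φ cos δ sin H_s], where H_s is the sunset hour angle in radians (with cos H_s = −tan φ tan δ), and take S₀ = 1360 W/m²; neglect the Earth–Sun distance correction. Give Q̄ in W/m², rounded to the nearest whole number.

−tan φ tan δ = −(1.5108)(-0.4224) = 0.6382; H_s = arccos(0.6382) = 50.34°. In radians, H_s = 0.8786.
H_s sin φ sin δ = 0.8786 × 0.8339 × -0.3891 = -0.2851.
cos φ cos δ sin H_s = 0.5519 × 0.9212 × 0.7698 = 0.3914.
Q̄ = (1360/π) × (-0.2851 + 0.3914) = 432.90 × 0.1063 = 46.02 W/m².

46 W/m²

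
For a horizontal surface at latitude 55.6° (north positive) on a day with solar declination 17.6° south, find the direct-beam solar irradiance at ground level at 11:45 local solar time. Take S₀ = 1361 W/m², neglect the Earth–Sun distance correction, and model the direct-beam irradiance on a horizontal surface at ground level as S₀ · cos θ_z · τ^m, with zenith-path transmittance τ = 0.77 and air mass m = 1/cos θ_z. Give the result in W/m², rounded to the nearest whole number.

158 W/m²

Hour angle H = 15° × (11.75 − 12) = -3.75°.
cos θ_z = sin(55.6°) sin(-17.6°) + cos(55.6°) cos(-17.6°) cos(-3.75°) = -0.2495 + 0.5374 = 0.2879.
Air mass m = 1/cos θ_z = 1/0.2879 = 3.473; τ^m = 0.77^3.473 = 0.4034.
Surface direct beam = 1361 × 0.2879 × 0.4034 = 158.06 W/m².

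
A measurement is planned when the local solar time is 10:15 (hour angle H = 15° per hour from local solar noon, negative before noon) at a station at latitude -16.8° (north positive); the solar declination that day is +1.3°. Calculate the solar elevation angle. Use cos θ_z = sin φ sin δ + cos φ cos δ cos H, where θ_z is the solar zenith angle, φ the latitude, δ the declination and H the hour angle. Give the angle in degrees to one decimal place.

Hour angle H = 15° × (10.25 − 12) = -26.25°.
With φ = -16.8°, δ = 1.3°, H = -26.25°: sin φ sin δ = -0.0066, cos φ cos δ cos H = 0.8584, so cos θ_z = 0.8518.
θ_z = arccos(0.8518) = 31.59°, so the elevation is 90° − 31.59° = 58.41°.

58.4°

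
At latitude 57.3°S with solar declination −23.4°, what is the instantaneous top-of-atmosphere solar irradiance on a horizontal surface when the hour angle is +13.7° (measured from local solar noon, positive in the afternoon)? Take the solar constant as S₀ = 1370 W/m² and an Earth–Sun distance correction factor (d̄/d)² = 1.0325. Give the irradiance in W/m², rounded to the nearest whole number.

With φ = -57.3°, δ = -23.4°, H = 13.70°: sin φ sin δ = 0.3342, cos φ cos δ cos H = 0.4817, so cos θ_z = 0.8159.
Top-of-atmosphere irradiance = S₀ (d̄/d)² cos θ_z = 1370 × 1.0325 × 0.8159 = 1154.11 W/m².

1154 W/m²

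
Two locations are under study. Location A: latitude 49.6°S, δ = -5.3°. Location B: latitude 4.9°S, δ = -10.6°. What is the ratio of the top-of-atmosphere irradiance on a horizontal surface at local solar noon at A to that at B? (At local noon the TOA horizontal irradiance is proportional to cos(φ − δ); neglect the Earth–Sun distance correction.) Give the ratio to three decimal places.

A: cos θ_z = cos(-49.6° − (-5.3°)) = 0.7157.
B: cos θ_z = cos(-4.9° − (-10.6°)) = 0.9951.
Ratio A/B = 0.7157 / 0.9951 = 0.7192.

0.719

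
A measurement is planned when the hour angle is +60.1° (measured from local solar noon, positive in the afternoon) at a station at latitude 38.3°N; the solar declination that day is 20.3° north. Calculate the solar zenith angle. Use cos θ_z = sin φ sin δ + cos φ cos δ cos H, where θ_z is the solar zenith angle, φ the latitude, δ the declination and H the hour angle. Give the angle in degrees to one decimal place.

54.4°

cos θ_z = sin(38.3°) sin(20.3°) + cos(38.3°) cos(20.3°) cos(60.10°) = 0.2150 + 0.3669 = 0.5819.
θ_z = arccos(0.5819) = 54.42°.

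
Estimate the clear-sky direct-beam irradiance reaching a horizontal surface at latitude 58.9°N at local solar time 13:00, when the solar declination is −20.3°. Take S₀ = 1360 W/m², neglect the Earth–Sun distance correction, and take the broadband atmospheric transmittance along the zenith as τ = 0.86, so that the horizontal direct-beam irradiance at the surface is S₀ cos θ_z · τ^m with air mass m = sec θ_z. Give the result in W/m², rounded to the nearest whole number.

Hour angle H = 15° × (13 − 12) = 15.00°.
With φ = 58.9°, δ = -20.3°, H = 15.00°: sin φ sin δ = -0.2971, cos φ cos δ cos H = 0.4679, so cos θ_z = 0.1708.
Air mass m = 1/cos θ_z = 1/0.1708 = 5.855; τ^m = 0.86^5.855 = 0.4135.
Surface direct beam = 1360 × 0.1708 × 0.4135 = 96.05 W/m².

96 W/m²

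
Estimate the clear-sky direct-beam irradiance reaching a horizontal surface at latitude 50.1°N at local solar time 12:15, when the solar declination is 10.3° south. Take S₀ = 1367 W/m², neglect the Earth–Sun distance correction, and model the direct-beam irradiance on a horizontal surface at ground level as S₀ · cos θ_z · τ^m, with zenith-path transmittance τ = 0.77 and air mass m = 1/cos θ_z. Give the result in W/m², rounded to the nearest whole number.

396 W/m²

Hour angle H = 15° × (12.25 − 12) = 3.75°.
cos θ_z = sin(50.1°) sin(-10.3°) + cos(50.1°) cos(-10.3°) cos(3.75°) = -0.1372 + 0.6298 = 0.4926.
Air mass m = 1/cos θ_z = 1/0.4926 = 2.030; τ^m = 0.77^2.030 = 0.5883.
Surface direct beam = 1367 × 0.4926 × 0.5883 = 396.15 W/m².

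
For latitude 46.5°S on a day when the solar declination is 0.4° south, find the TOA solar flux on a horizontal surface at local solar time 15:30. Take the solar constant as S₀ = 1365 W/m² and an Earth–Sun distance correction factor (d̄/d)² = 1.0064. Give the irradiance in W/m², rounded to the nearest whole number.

Hour angle H = 15° × (15.5 − 12) = 52.50°.
cos θ_z = sin φ sin δ + cos φ cos δ cos H = (-0.7254)(-0.0070) + (0.6884)(1.0000)(0.6088) = 0.4242.
Top-of-atmosphere irradiance = S₀ (d̄/d)² cos θ_z = 1365 × 1.0064 × 0.4242 = 582.74 W/m².

583 W/m²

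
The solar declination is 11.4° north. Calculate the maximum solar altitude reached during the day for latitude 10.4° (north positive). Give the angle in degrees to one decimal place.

At local solar noon the hour angle is zero, so the elevation is 90° − |φ − δ| = 90° − |10.4° − (11.4°)| = 90° − 1.0° = 89.0°.

89.0°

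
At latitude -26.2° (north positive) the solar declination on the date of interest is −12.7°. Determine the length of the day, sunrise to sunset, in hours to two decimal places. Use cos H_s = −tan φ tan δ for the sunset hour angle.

The sunset hour angle satisfies cos H_s = −tan φ tan δ = -0.1109, giving H_s = 96.37°.
Day length = 2 H_s / 15° h⁻¹ = 192.74° / 15 = 12.849 h.

12.85 hours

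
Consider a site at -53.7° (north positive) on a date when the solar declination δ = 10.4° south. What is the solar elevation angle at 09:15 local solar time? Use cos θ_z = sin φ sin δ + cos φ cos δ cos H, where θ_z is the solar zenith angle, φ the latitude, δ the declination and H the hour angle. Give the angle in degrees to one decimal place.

Hour angle H = 15° × (9.25 − 12) = -41.25°.
cos θ_z = sin(-53.7°) sin(-10.4°) + cos(-53.7°) cos(-10.4°) cos(-41.25°) = 0.1455 + 0.4378 = 0.5833.
θ_z = arccos(0.5833) = 54.32°, so the elevation is 90° − 54.32° = 35.68°.

35.7°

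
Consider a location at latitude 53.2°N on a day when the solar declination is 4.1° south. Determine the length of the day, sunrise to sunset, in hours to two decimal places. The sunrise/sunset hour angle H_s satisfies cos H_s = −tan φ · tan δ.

11.27 hours

cos H_s = −tan(53.2°) · tan(-4.1°) = 0.0958, so H_s = arccos(0.0958) = 84.50°.
Day length = 2 H_s / 15° h⁻¹ = 169.00° / 15 = 11.267 h.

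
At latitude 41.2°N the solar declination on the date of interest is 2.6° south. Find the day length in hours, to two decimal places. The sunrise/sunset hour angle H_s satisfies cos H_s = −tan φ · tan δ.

cos H_s = −tan(41.2°) · tan(-2.6°) = 0.0398, so H_s = arccos(0.0398) = 87.72°.
Day length = 2 H_s / 15° h⁻¹ = 175.44° / 15 = 11.696 h.

11.70 hours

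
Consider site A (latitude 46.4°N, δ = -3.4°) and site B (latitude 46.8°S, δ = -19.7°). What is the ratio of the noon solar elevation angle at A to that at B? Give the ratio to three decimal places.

0.639

A: 90° − |46.4 − (-3.4)| = 40.20°.
B: 90° − |-46.8 − (-19.7)| = 62.90°.
Ratio A/B = 40.2000 / 62.9000 = 0.6391.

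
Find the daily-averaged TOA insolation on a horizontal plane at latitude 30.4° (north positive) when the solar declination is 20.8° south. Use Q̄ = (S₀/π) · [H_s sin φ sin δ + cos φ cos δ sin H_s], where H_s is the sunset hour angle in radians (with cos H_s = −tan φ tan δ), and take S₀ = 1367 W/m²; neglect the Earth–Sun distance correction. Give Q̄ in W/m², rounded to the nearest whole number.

237 W/m²

−tan φ tan δ = −(0.5867)(-0.3799) = 0.2229; H_s = arccos(0.2229) = 77.12°. In radians, H_s = 1.3460.
H_s sin φ sin δ = 1.3460 × 0.5060 × -0.3551 = -0.2419.
cos φ cos δ sin H_s = 0.8625 × 0.9348 × 0.9748 = 0.7859.
Q̄ = (1367/π) × (-0.2419 + 0.7859) = 435.13 × 0.5440 = 236.71 W/m².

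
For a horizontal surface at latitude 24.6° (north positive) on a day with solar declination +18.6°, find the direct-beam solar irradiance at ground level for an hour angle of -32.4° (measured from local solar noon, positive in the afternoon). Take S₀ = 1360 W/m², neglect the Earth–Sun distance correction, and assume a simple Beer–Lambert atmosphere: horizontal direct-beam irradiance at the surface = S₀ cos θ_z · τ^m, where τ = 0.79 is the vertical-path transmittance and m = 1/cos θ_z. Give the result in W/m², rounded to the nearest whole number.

890 W/m²

With φ = 24.6°, δ = 18.6°, H = -32.40°: sin φ sin δ = 0.1328, cos φ cos δ cos H = 0.7276, so cos θ_z = 0.8604.
Air mass m = 1/cos θ_z = 1/0.8604 = 1.162; τ^m = 0.79^1.162 = 0.7604.
Surface direct beam = 1360 × 0.8604 × 0.7604 = 889.78 W/m².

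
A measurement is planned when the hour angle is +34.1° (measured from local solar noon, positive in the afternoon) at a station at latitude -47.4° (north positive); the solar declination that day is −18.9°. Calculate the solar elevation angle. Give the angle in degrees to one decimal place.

With φ = -47.4°, δ = -18.9°, H = 34.10°: sin φ sin δ = 0.2384, cos φ cos δ cos H = 0.5303, so cos θ_z = 0.7687.
θ_z = arccos(0.7687) = 39.76°, so the elevation is 90° − 39.76° = 50.24°.

50.2°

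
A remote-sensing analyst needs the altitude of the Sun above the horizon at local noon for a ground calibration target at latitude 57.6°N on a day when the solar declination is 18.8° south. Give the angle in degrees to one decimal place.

At local solar noon the hour angle is zero, so the elevation is 90° − |φ − δ| = 90° − |57.6° − (-18.8°)| = 90° − 76.4° = 13.6°.

13.6°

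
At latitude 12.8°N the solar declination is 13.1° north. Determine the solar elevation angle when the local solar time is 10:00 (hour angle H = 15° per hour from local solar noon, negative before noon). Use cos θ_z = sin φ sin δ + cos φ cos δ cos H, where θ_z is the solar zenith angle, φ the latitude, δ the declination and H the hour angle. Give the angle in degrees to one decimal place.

Hour angle H = 15° × (10 − 12) = -30.00°.
cos θ_z = sin(12.8°) sin(13.1°) + cos(12.8°) cos(13.1°) cos(-30.00°) = 0.0502 + 0.8225 = 0.8727.
θ_z = arccos(0.8727) = 29.23°, so the elevation is 90° − 29.23° = 60.77°.

60.8°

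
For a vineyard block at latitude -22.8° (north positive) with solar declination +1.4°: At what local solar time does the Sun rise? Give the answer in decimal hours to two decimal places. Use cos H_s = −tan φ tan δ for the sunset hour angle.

6.04 h

cos H_s = −tan(-22.8°) · tan(1.4°) = 0.0103, so H_s = arccos(0.0103) = 89.41°.
Sunrise is at 12 − H_s/15 = 12 − 5.961 = 6.039 h local solar time.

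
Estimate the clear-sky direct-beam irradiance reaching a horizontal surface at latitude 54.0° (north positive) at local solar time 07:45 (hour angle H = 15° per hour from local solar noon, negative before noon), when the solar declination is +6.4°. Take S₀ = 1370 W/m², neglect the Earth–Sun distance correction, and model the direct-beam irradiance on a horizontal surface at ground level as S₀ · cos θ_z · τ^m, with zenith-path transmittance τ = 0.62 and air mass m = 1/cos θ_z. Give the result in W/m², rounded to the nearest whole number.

121 W/m²

Hour angle H = 15° × (7.75 − 12) = -63.75°.
cos θ_z = sin(54.0°) sin(6.4°) + cos(54.0°) cos(6.4°) cos(-63.75°) = 0.0902 + 0.2584 = 0.3486.
Air mass m = 1/cos θ_z = 1/0.3486 = 2.869; τ^m = 0.62^2.869 = 0.2537.
Surface direct beam = 1370 × 0.3486 × 0.2537 = 121.16 W/m².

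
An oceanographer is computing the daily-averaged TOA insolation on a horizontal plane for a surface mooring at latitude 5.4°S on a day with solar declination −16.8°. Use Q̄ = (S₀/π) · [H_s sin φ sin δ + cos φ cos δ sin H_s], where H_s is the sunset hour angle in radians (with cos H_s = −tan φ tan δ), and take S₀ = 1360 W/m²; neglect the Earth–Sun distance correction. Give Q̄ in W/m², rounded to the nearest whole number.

431 W/m²

−tan φ tan δ = −(-0.0945)(-0.3019) = -0.0285; H_s = arccos(-0.0285) = 91.63°. In radians, H_s = 1.5992.
H_s sin φ sin δ = 1.5992 × -0.0941 × -0.2890 = 0.0435.
cos φ cos δ sin H_s = 0.9956 × 0.9573 × 0.9996 = 0.9527.
Q̄ = (1360/π) × (0.0435 + 0.9527) = 432.90 × 0.9962 = 431.25 W/m².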